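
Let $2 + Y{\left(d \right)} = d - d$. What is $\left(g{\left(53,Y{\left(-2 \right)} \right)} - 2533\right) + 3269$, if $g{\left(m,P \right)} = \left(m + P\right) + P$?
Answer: $785$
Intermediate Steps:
$Y{\left(d \right)} = -2$ ($Y{\left(d \right)} = -2 + \left(d - d\right) = -2 + 0 = -2$)
$g{\left(m,P \right)} = m + 2 P$ ($g{\left(m,P \right)} = \left(P + m\right) + P = m + 2 P$)
$\left(g{\left(53,Y{\left(-2 \right)} \right)} - 2533\right) + 3269 = \left(\left(53 + 2 \left(-2\right)\right) - 2533\right) + 3269 = \left(\left(53 - 4\right) - 2533\right) + 3269 = \left(49 - 2533\right) + 3269 = -2484 + 3269 = 785$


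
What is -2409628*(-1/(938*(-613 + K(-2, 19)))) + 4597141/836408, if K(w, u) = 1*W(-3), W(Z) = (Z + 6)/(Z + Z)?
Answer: 630052415059/481321856904 ≈ 1.3090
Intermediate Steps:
W(Z) = (6 + Z)/(2*Z) (W(Z) = (6 + Z)/((2*Z)) = (6 + Z)*(1/(2*Z)) = (6 + Z)/(2*Z))
K(w, u) = -½ (K(w, u) = 1*((½)*(6 - 3)/(-3)) = 1*((½)*(-⅓)*3) = 1*(-½) = -½)
-2409628*(-1/(938*(-613 + K(-2, 19)))) + 4597141/836408 = -2409628*(-1/(938*(-613 - ½))) + 4597141/836408 = -2409628/((-938*(-1227/2))) + 4597141*(1/836408) = -2409628/575463 + 4597141/836408 = 630052415059/481321856904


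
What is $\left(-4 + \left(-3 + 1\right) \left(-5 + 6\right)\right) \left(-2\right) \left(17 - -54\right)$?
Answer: $852$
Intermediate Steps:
$\left(-4 + \left(-3 + 1\right) \left(-5 + 6\right)\right) \left(-2\right) \left(17 - -54\right) = \left(-4 - 2\right) \left(-2\right) \left(17 + 54\right) = \left(-4 - 2\right) \left(-2\right) 71 = \left(-6\right) \left(-2\right) 71 = 12 \cdot 71 = 852$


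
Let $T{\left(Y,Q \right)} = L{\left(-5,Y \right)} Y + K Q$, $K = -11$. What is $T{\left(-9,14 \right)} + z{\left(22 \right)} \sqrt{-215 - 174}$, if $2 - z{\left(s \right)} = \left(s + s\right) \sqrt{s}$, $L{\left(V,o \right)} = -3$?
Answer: $-127 + i \sqrt{389} \left(2 - 44 \sqrt{22}\right) \approx -127.0 - 4031.0 i$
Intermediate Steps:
$T{\left(Y,Q \right)} = - 11 Q - 3 Y$ ($T{\left(Y,Q \right)} = - 3 Y - 11 Q = - 11 Q - 3 Y$)
$z{\left(s \right)} = 2 - 2 s^{\frac{3}{2}}$ ($z{\left(s \right)} = 2 - \left(s + s\right) \sqrt{s} = 2 - 2 s \sqrt{s} = 2 - 2 s^{\frac{3}{2}}$)
$T{\left(-9,14 \right)} + z{\left(22 \right)} \sqrt{-215 - 174} = \left(\left(-11\right) 14 - -27\right) + \left(2 - 2 \cdot 22^{\frac{3}{2}}\right) \sqrt{-215 - 174} = \left(-154 + 27\right) + \left(2 - 2 \cdot 22 \sqrt{22}\right) \sqrt{-389} = -127 + \left(2 - 44 \sqrt{22}\right) i \sqrt{389} = -127 + i \sqrt{389} \left(2 - 44 \sqrt{22}\right)$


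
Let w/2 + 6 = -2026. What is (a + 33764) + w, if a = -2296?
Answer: 27404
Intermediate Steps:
w = -4064 (w = -12 + 2*(-2026) = -12 - 4052 = -4064)
(a + 33764) + w = (-2296 + 33764) - 4064 = 31468 - 4064 = 27404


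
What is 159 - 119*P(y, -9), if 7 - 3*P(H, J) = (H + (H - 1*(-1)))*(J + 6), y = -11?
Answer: 7141/3 ≈ 2380.3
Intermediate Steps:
P(H, J) = 7/3 - (1 + 2*H)*(6 + J)/3 (P(H, J) = 7/3 - (H + (H - 1*(-1)))*(J + 6)/3 = 7/3 - (H + (H + 1))*(6 + J)/3 = 7/3 - (H + (1 + H))*(6 + J)/3 = 7/3 - (1 + 2*H)*(6 + J)/3)
159 - 119*P(y, -9) = 159 - 119*(⅓ - 4*(-11) - ⅓*(-9) - ⅔*(-11)*(-9)) = 159 - 119*(⅓ + 44 + 3 - 66) = 159 - 119*(-56/3) = 159 + 6664/3 = 7141/3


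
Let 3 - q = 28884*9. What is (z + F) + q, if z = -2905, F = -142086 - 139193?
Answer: -544137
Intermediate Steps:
F = -281279
q = -259953 (q = 3 - 28884*9 = 3 - 1*259956 = 3 - 259956 = -259953)
(z + F) + q = (-2905 - 281279) - 259953 = -284184 - 259953 = -544137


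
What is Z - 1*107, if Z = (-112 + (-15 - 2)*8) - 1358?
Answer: -1713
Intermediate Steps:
Z = -1606 (Z = (-112 - 17*8) - 1358 = (-112 - 136) - 1358 = -248 - 1358 = -1606)
Z - 1*107 = -1606 - 1*107 = -1606 - 107 = -1713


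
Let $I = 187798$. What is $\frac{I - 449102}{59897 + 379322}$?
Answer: $- \frac{261304}{439219} \approx -0.59493$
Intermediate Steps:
$\frac{I - 449102}{59897 + 379322} = \frac{187798 - 449102}{59897 + 379322} = - \frac{261304}{439219}$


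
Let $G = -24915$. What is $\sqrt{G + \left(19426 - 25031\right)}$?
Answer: $2 i \sqrt{7630} \approx 174.7 i$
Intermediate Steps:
$\sqrt{G + \left(19426 - 25031\right)} = \sqrt{-24915 + \left(19426 - 25031\right)} = \sqrt{-24915 - 5605} = \sqrt{-30520} = 2 i \sqrt{7630}$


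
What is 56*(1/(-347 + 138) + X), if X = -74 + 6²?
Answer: -444808/209 ≈ -2128.3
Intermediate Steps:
X = -38 (X = -74 + 36 = -38)
56*(1/(-347 + 138) + X) = 56*(1/(-347 + 138) - 38) = 56*(1/(-209) - 38) = 56*(-1/209 - 38) = 56*(-7943/209) = -444808/209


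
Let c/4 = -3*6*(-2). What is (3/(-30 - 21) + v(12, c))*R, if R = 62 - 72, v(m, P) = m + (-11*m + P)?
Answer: -4070/17 ≈ -239.41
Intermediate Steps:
c = 144 (c = 4*(-3*6*(-2)) = 4*(-18*(-2)) = 4*36 = 144)
v(m, P) = P - 10*m (v(m, P) = m + (P - 11*m) = P - 10*m)
R = -10
(3/(-30 - 21) + v(12, c))*R = (3/(-30 - 21) + (144 - 10*12))*(-10) = (3/(-51) + (144 - 120))*(-10) = (-1/51*3 + 24)*(-10) = (-1/17 + 24)*(-10) = (407/17)*(-10) = -4070/17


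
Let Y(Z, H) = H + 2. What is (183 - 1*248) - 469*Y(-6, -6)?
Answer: 1811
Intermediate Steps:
Y(Z, H) = 2 + H
(183 - 1*248) - 469*Y(-6, -6) = (183 - 1*248) - 469*(2 - 6) = (183 - 248) - 469*(-4) = -65 + 1876 = 1811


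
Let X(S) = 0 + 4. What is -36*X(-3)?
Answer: -144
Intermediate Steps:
X(S) = 4
-36*X(-3) = -36*4 = -144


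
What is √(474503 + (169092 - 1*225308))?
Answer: √418287 ≈ 646.75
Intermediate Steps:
√(474503 + (169092 - 1*225308)) = √(474503 + (169092 - 225308)) = √(474503 - 56216) = √418287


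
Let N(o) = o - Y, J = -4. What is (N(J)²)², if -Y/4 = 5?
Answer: 65536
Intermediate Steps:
Y = -20 (Y = -4*5 = -20)
N(o) = 20 + o (N(o) = o - 1*(-20) = o + 20 = 20 + o)
(N(J)²)² = ((20 - 4)²)² = (16²)² = 256² = 65536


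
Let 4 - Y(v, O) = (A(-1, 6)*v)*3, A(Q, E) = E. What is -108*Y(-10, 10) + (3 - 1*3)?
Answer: -19872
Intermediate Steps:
Y(v, O) = 4 - 18*v (Y(v, O) = 4 - 6*v*3 = 4 - 18*v)
-108*Y(-10, 10) + (3 - 1*3) = -108*(4 - 18*(-10)) + (3 - 1*3) = -108*(4 + 180) + (3 - 3) = -108*184 + 0 = -19872 + 0 = -19872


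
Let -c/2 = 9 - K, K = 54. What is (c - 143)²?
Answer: 2809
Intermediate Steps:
c = 90 (c = -2*(9 - 1*54) = -2*(9 - 54) = -2*(-45) = 90)
(c - 143)² = (90 - 143)² = (-53)² = 2809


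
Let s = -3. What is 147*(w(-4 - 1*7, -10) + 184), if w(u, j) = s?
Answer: 26607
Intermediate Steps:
w(u, j) = -3
147*(w(-4 - 1*7, -10) + 184) = 147*(-3 + 184) = 147*181 = 26607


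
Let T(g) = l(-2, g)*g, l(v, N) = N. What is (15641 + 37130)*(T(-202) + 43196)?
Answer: 4432764000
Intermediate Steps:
T(g) = g² (T(g) = g*g = g²)
(15641 + 37130)*(T(-202) + 43196) = (15641 + 37130)*((-202)² + 43196) = 52771*(40804 + 43196) = 52771*84000 = 4432764000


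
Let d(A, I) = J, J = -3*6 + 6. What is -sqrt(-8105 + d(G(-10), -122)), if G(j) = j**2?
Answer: -I*sqrt(8117) ≈ -90.094*I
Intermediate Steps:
J = -12 (J = -18 + 6 = -12)
d(A, I) = -12
-sqrt(-8105 + d(G(-10), -122)) = -sqrt(-8105 - 12) = -sqrt(-8117) = -I*sqrt(8117)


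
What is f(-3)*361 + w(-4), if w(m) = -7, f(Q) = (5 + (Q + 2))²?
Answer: 5769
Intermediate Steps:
f(Q) = (7 + Q)² (f(Q) = (5 + (2 + Q))² = (7 + Q)²)
f(-3)*361 + w(-4) = (7 - 3)²*361 - 7 = 4²*361 - 7 = 16*361 - 7 = 5776 - 7 = 5769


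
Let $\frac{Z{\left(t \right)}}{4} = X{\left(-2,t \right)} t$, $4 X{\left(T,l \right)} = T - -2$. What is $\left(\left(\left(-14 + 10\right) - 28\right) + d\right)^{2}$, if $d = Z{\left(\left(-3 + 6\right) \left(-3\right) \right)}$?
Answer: $1024$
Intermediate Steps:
$X{\left(T,l \right)} = \frac{1}{2} + \frac{T}{4}$ ($X{\left(T,l \right)} = \frac{T - -2}{4} = \frac{T + 2}{4} = \frac{2 + T}{4} = \frac{1}{2} + \frac{T}{4}$)
$Z{\left(t \right)} = 0$ ($Z{\left(t \right)} = 4 \left(\frac{1}{2} + \frac{1}{4} \left(-2\right)\right) t = 4 \left(\frac{1}{2} - \frac{1}{2}\right) t = 4 \cdot 0 t = 4 \cdot 0 = 0$)
$d = 0$
$\left(\left(\left(-14 + 10\right) - 28\right) + d\right)^{2} = \left(\left(\left(-14 + 10\right) - 28\right) + 0\right)^{2} = \left(\left(-4 - 28\right) + 0\right)^{2} = \left(-32 + 0\right)^{2} = \left(-32\right)^{2} = 1024$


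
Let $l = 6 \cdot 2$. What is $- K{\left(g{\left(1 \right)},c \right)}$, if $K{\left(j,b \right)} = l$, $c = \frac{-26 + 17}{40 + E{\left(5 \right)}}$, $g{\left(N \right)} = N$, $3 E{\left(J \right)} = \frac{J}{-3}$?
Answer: $-12$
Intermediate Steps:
$E{\left(J \right)} = - \frac{J}{9}$ ($E{\left(J \right)} = \frac{J \frac{1}{-3}}{3} = \frac{J \left(- \frac{1}{3}\right)}{3} = \frac{\left(- \frac{1}{3}\right) J}{3} = - \frac{J}{9}$)
$c = - \frac{81}{355}$ ($c = \frac{-26 + 17}{40 - \frac{5}{9}} = - \frac{9}{40 - \frac{5}{9}} = - \frac{9}{\frac{355}{9}} = \left(-9\right) \frac{9}{355} = - \frac{81}{355} \approx -0.22817$)
$l = 12$
$K{\left(j,b \right)} = 12$
$- K{\left(g{\left(1 \right)},c \right)} = \left(-1\right) 12 = -12$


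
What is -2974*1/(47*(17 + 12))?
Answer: -2974/1363 ≈ -2.1820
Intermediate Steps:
-2974*1/(47*(17 + 12)) = -2974/(47*29) = -2974/1363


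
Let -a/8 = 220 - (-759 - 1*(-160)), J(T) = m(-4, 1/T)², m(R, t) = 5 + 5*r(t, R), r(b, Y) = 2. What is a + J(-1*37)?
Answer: -6327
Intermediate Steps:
m(R, t) = 15 (m(R, t) = 5 + 5*2 = 5 + 10 = 15)
J(T) = 225 (J(T) = 15² = 225)
a = -6552 (a = -8*(220 - (-759 - 1*(-160))) = -8*(220 - (-759 + 160)) = -8*(220 - 1*(-599)) = -8*(220 + 599) = -8*819 = -6552)
a + J(-1*37) = -6552 + 225 = -6327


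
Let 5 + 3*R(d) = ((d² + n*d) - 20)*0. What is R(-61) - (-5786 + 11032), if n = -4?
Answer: -15743/3 ≈ -5247.7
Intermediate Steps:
R(d) = -5/3 (R(d) = -5/3 + (((d² - 4*d) - 20)*0)/3 = -5/3 + ((-20 + d² - 4*d)*0)/3 = -5/3 + (⅓)*0 = -5/3 + 0 = -5/3)
R(-61) - (-5786 + 11032) = -5/3 - (-5786 + 11032) = -5/3 - 1*5246 = -5/3 - 5246 = -15743/3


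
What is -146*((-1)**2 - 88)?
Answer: 12702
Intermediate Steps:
-146*((-1)**2 - 88) = -146*(1 - 88) = -146*(-87) = 12702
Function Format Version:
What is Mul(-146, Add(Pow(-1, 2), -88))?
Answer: 12702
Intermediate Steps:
Mul(-146, Add(Pow(-1, 2), -88)) = Mul(-146, Add(1, -88)) = Mul(-146, -87) = 12702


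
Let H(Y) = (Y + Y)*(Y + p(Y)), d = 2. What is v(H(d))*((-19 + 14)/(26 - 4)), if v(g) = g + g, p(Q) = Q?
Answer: -80/11 ≈ -7.2727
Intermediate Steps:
H(Y) = 4*Y**2 (H(Y) = (Y + Y)*(Y + Y) = (2*Y)*(2*Y) = 4*Y**2)
v(g) = 2*g
v(H(d))*((-19 + 14)/(26 - 4)) = (2*(4*2**2))*((-19 + 14)/(26 - 4)) = (2*(4*4))*(-5/22) = (2*16)*(-5*1/22) = 32*(-5/22) = -80/11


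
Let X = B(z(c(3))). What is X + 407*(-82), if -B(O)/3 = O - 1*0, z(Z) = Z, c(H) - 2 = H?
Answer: -33389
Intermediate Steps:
c(H) = 2 + H
B(O) = -3*O (B(O) = -3*(O - 1*0) = -3*(O + 0) = -3*O)
X = -15 (X = -3*(2 + 3) = -3*5 = -15)
X + 407*(-82) = -15 + 407*(-82) = -15 - 33374 = -33389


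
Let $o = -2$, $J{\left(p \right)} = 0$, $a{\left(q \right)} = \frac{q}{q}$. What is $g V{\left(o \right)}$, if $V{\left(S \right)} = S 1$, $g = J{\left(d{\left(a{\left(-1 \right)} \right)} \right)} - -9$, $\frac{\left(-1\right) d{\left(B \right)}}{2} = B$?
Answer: $-18$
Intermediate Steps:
$a{\left(q \right)} = 1$
$d{\left(B \right)} = - 2 B$
$g = 9$ ($g = 0 - -9 = 0 + 9 = 9$)
$V{\left(S \right)} = S$
$g V{\left(o \right)} = 9 \left(-2\right) = -18$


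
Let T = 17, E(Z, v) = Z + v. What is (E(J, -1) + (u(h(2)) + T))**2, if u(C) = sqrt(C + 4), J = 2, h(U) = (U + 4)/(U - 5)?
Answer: (18 + sqrt(2))**2 ≈ 376.91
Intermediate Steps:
h(U) = (4 + U)/(-5 + U)
u(C) = sqrt(4 + C)
(E(J, -1) + (u(h(2)) + T))**2 = ((2 - 1) + (sqrt(4 + (4 + 2)/(-5 + 2)) + 17))**2 = (1 + (sqrt(4 + 6/(-3)) + 17))**2 = (1 + (sqrt(4 - 1/3*6) + 17))**2 = (1 + (sqrt(4 - 2) + 17))**2 = (1 + (sqrt(2) + 17))**2 = (1 + (17 + sqrt(2)))**2 = (18 + sqrt(2))**2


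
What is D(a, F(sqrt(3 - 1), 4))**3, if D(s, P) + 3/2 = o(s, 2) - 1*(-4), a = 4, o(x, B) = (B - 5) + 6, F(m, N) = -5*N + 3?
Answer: 1331/8 ≈ 166.38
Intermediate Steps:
F(m, N) = 3 - 5*N
o(x, B) = 1 + B (o(x, B) = (-5 + B) + 6 = 1 + B)
D(s, P) = 11/2 (D(s, P) = -3/2 + ((1 + 2) - 1*(-4)) = -3/2 + (3 + 4) = -3/2 + 7 = 11/2)
D(a, F(sqrt(3 - 1), 4))**3 = (11/2)**3 = 1331/8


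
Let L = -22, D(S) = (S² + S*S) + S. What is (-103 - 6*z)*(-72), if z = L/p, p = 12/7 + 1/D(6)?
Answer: 1804104/943 ≈ 1913.2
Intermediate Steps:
D(S) = S + 2*S² (D(S) = (S² + S²) + S = 2*S² + S = S + 2*S²)
p = 943/546 (p = 12/7 + 1/(6*(1 + 2*6)) = 12*(⅐) + 1/(6*(1 + 12)) = 12/7 + 1/(6*13) = 12/7 + 1/78 = 943/546 ≈ 1.7271)
z = -12012/943 (z = -22/943/546 = -22*546/943 = -12012/943 ≈ -12.738)
(-103 - 6*z)*(-72) = (-103 - 6*(-12012/943))*(-72) = (-103 + 72072/943)*(-72) = -25057/943*(-72) = 1804104/943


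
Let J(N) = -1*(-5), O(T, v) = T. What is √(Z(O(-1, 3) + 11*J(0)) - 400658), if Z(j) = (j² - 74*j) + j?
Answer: 2*I*√100421 ≈ 633.79*I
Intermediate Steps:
J(N) = 5
Z(j) = j² - 73*j
√(Z(O(-1, 3) + 11*J(0)) - 400658) = √((-1 + 11*5)*(-73 + (-1 + 11*5)) - 400658) = √((-1 + 55)*(-73 + (-1 + 55)) - 400658) = √(54*(-73 + 54) - 400658) = √(54*(-19) - 400658) = √(-1026 - 400658) = √(-401684) = 2*I*√100421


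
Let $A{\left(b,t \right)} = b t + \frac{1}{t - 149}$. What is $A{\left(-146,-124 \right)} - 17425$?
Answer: $\frac{185366}{273} \approx 679.0$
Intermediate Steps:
$A{\left(b,t \right)} = \frac{1}{-149 + t} + b t$ ($A{\left(b,t \right)} = b t + \frac{1}{-149 + t} = \frac{1}{-149 + t} + b t$)
$A{\left(-146,-124 \right)} - 17425 = \frac{1 - 146 \left(-124\right)^{2} - \left(-21754\right) \left(-124\right)}{-149 - 124} - 17425 = \frac{1 - 2244896 - 2697496}{-273} - 17425 = - \frac{1 - 2244896 - 2697496}{273} - 17425 = \left(- \frac{1}{273}\right) \left(-4942391\right) - 17425 = \frac{4942391}{273} - 17425 = \frac{185366}{273}$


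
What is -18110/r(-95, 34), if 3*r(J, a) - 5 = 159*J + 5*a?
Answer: 5433/1493 ≈ 3.6390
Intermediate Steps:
r(J, a) = 5/3 + 53*J + 5*a/3 (r(J, a) = 5/3 + (159*J + 5*a)/3 = 5/3 + (5*a + 159*J)/3 = 5/3 + (53*J + 5*a/3) = 5/3 + 53*J + 5*a/3)
-18110/r(-95, 34) = -18110/(5/3 + 53*(-95) + (5/3)*34) = -18110/(5/3 - 5035 + 170/3) = -18110/(-14930/3) = -18110*(-3/14930) = 5433/1493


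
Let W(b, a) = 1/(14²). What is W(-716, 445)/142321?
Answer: 1/27894916 ≈ 3.5849e-8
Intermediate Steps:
W(b, a) = 1/196
W(-716, 445)/142321 = (1/196)/142321 = (1/196)*(1/142321) = 1/27894916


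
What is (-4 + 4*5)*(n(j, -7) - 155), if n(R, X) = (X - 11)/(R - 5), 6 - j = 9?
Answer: -2444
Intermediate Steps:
j = -3 (j = 6 - 1*9 = 6 - 9 = -3)
n(R, X) = (-11 + X)/(-5 + R)
(-4 + 4*5)*(n(j, -7) - 155) = (-4 + 4*5)*((-11 - 7)/(-5 - 3) - 155) = (-4 + 20)*(-18/(-8) - 155) = 16*(-⅛*(-18) - 155) = 16*(9/4 - 155) = 16*(-611/4) = -2444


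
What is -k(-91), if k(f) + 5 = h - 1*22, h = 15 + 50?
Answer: -38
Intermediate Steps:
h = 65
k(f) = 38 (k(f) = -5 + (65 - 1*22) = -5 + (65 - 22) = -5 + 43 = 38)
-k(-91) = -1*38 = -38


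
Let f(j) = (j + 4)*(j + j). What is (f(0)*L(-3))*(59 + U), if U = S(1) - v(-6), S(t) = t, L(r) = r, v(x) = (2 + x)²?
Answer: 0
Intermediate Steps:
f(j) = 2*j*(4 + j) (f(j) = (4 + j)*(2*j) = 2*j*(4 + j))
U = -15 (U = 1 - (2 - 6)² = 1 - 1*(-4)² = 1 - 1*16 = 1 - 16 = -15)
(f(0)*L(-3))*(59 + U) = ((2*0*(4 + 0))*(-3))*(59 - 15) = ((2*0*4)*(-3))*44 = (0*(-3))*44 = 0*44 = 0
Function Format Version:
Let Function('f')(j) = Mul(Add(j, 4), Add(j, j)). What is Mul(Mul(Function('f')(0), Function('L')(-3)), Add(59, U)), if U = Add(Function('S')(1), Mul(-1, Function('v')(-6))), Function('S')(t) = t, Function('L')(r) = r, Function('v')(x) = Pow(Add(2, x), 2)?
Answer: 0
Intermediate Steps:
Function('f')(j) = Mul(2, j, Add(4, j)) (Function('f')(j) = Mul(Add(4, j), Mul(2, j)) = Mul(2, j, Add(4, j)))
U = -15 (U = Add(1, Mul(-1, Pow(Add(2, -6), 2))) = Add(1, Mul(-1, Pow(-4, 2))) = Add(1, Mul(-1, 16)) = Add(1, -16) = -15)
Mul(Mul(Function('f')(0), Function('L')(-3)), Add(59, U)) = Mul(Mul(Mul(2, 0, Add(4, 0)), -3), Add(59, -15)) = Mul(Mul(Mul(2, 0, 4), -3), 44) = Mul(Mul(0, -3), 44) = Mul(0, 44) = 0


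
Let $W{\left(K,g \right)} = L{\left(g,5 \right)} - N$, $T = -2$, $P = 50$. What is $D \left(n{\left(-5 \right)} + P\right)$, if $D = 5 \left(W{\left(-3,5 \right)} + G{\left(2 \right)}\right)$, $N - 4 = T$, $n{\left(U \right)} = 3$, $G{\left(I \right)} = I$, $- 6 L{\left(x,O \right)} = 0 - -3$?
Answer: $- \frac{265}{2} \approx -132.5$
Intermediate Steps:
$L{\left(x,O \right)} = - \frac{1}{2}$ ($L{\left(x,O \right)} = - \frac{0 - -3}{6} = - \frac{0 + 3}{6} = \left(- \frac{1}{6}\right) 3 = - \frac{1}{2}$)
$N = 2$ ($N = 4 - 2 = 2$)
$W{\left(K,g \right)} = - \frac{5}{2}$ ($W{\left(K,g \right)} = - \frac{1}{2} - 2 = - \frac{5}{2}$)
$D = - \frac{5}{2}$ ($D = 5 \left(- \frac{5}{2} + 2\right) = 5 \left(- \frac{1}{2}\right) = - \frac{5}{2} \approx -2.5$)
$D \left(n{\left(-5 \right)} + P\right) = - \frac{5 \left(3 + 50\right)}{2} = \left(- \frac{5}{2}\right) 53 = - \frac{265}{2}$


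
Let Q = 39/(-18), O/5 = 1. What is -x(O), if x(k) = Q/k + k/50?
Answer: ⅓ ≈ 0.33333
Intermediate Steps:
O = 5 (O = 5*1 = 5)
Q = -13/6 (Q = 39*(-1/18) = -13/6 ≈ -2.1667)
x(k) = -13/(6*k) + k/50
-x(O) = -(-13/6/5 + (1/50)*5) = -(-13/6*⅕ + ⅒) = -(-13/30 + ⅒) = -1*(-⅓) = ⅓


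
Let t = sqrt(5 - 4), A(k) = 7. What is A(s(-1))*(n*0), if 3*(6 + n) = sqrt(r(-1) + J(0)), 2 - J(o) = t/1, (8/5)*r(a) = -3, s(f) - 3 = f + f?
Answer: 0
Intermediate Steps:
s(f) = 3 + 2*f (s(f) = 3 + (f + f) = 3 + 2*f)
r(a) = -15/8 (r(a) = (5/8)*(-3) = -15/8)
t = 1 (t = sqrt(1) = 1)
J(o) = 1 (J(o) = 2 - 1/1 = 2 - 1 = 1)
n = -6 + I*sqrt(14)/12 (n = -6 + sqrt(-15/8 + 1)/3 = -6 + sqrt(-7/8)/3 = -6 + (I*sqrt(14)/4)/3 = -6 + I*sqrt(14)/12 ≈ -6.0 + 0.3118*I)
A(s(-1))*(n*0) = 7*((-6 + I*sqrt(14)/12)*0) = 7*0 = 0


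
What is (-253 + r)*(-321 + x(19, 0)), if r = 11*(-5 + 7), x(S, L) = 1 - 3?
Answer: 74613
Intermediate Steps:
x(S, L) = -2
r = 22 (r = 11*2 = 22)
(-253 + r)*(-321 + x(19, 0)) = (-253 + 22)*(-321 - 2) = -231*(-323) = 74613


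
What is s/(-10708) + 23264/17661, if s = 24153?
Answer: -177455221/189113988 ≈ -0.93835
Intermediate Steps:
s/(-10708) + 23264/17661 = 24153/(-10708) + 23264/17661 = 24153*(-1/10708) + 23264*(1/17661) = -24153/10708 + 23264/17661 = -177455221/189113988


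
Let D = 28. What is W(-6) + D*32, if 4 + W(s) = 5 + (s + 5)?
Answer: 896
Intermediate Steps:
W(s) = 6 + s (W(s) = -4 + (5 + (s + 5)) = -4 + (5 + (5 + s)) = -4 + (10 + s) = 6 + s)
W(-6) + D*32 = (6 - 6) + 28*32 = 0 + 896 = 896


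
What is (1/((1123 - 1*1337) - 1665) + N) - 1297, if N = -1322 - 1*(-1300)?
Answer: -2478402/1879 ≈ -1319.0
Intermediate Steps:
N = -22 (N = -1322 + 1300 = -22)
(1/((1123 - 1*1337) - 1665) + N) - 1297 = (1/((1123 - 1*1337) - 1665) - 22) - 1297 = (1/((1123 - 1337) - 1665) - 22) - 1297 = (1/(-214 - 1665) - 22) - 1297 = (1/(-1879) - 22) - 1297 = (-1/1879 - 22) - 1297 = -41339/1879 - 1297 = -2478402/1879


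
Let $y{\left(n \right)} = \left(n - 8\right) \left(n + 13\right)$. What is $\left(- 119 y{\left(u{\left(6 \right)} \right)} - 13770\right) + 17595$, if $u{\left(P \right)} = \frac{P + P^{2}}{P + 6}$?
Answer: $\frac{50643}{4} \approx 12661.0$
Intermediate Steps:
$u{\left(P \right)} = \frac{P + P^{2}}{6 + P}$
$y{\left(n \right)} = \left(-8 + n\right) \left(13 + n\right)$
$\left(- 119 y{\left(u{\left(6 \right)} \right)} - 13770\right) + 17595 = \left(- 119 \left(-104 + \left(\frac{6 \left(1 + 6\right)}{6 + 6}\right)^{2} + 5 \frac{6 \left(1 + 6\right)}{6 + 6}\right) - 13770\right) + 17595 = \left(- 119 \left(-104 + \left(6 \cdot \frac{1}{12} \cdot 7\right)^{2} + 5 \cdot 6 \cdot \frac{1}{12} \cdot 7\right) - 13770\right) + 17595 = \left(- 119 \left(-104 + \left(\frac{7}{2}\right)^{2} + 5 \cdot \frac{7}{2}\right) - 13770\right) + 17595 = \left(- 119 \left(-104 + \frac{49}{4} + \frac{35}{2}\right) - 13770\right) + 17595 = \left(\left(-119\right) \left(- \frac{297}{4}\right) - 13770\right) + 17595 = \left(\frac{35343}{4} - 13770\right) + 17595 = - \frac{19737}{4} + 17595 = \frac{50643}{4}$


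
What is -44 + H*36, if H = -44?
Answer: -1628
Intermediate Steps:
-44 + H*36 = -44 - 44*36 = -44 - 1584 = -1628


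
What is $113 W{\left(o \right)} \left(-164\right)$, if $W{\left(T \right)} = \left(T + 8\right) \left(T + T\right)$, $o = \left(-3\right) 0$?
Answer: $0$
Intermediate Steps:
$o = 0$
$W{\left(T \right)} = 2 T \left(8 + T\right)$ ($W{\left(T \right)} = \left(8 + T\right) 2 T = 2 T \left(8 + T\right)$)
$113 W{\left(o \right)} \left(-164\right) = 113 \cdot 2 \cdot 0 \left(8 + 0\right) \left(-164\right) = 113 \cdot 2 \cdot 0 \cdot 8 \left(-164\right) = 113 \cdot 0 \left(-164\right) = 0 \left(-164\right) = 0$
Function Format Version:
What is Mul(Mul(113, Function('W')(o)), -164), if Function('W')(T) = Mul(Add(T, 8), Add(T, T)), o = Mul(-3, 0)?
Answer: 0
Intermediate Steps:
o = 0
Function('W')(T) = Mul(2, T, Add(8, T)) (Function('W')(T) = Mul(Add(8, T), Mul(2, T)) = Mul(2, T, Add(8, T)))
Mul(Mul(113, Function('W')(o)), -164) = Mul(Mul(113, Mul(2, 0, Add(8, 0))), -164) = Mul(Mul(113, Mul(2, 0, 8)), -164) = Mul(Mul(113, 0), -164) = Mul(0, -164) = 0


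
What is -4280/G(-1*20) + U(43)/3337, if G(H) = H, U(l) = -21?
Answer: 714097/3337 ≈ 213.99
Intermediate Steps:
-4280/G(-1*20) + U(43)/3337 = -4280/((-1*20)) - 21/3337 = -4280/(-20) - 21*1/3337 = -4280*(-1/20) - 21/3337 = 214 - 21/3337 = 714097/3337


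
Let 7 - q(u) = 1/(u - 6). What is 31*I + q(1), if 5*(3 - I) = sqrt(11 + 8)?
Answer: 501/5 - 31*sqrt(19)/5 ≈ 73.175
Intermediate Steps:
q(u) = 7 - 1/(-6 + u) (q(u) = 7 - 1/(u - 6) = 7 - 1/(-6 + u))
I = 3 - sqrt(19)/5 (I = 3 - sqrt(11 + 8)/5 = 3 - sqrt(19)/5 ≈ 2.1282)
31*I + q(1) = 31*(3 - sqrt(19)/5) + (-43 + 7*1)/(-6 + 1) = (93 - 31*sqrt(19)/5) + (-43 + 7)/(-5) = (93 - 31*sqrt(19)/5) - 1/5*(-36) = (93 - 31*sqrt(19)/5) + 36/5 = 501/5 - 31*sqrt(19)/5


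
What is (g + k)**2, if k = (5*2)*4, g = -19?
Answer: 441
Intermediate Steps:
k = 40 (k = 10*4 = 40)
(g + k)**2 = (-19 + 40)**2 = 21**2 = 441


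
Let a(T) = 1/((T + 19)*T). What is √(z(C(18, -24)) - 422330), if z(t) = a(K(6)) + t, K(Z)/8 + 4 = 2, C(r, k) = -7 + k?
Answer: I*√60819987/12 ≈ 649.89*I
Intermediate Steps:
K(Z) = -16 (K(Z) = -32 + 8*2 = -32 + 16 = -16)
a(T) = 1/(T*(19 + T)) (a(T) = 1/((19 + T)*T) = 1/(T*(19 + T)))
z(t) = -1/48 + t (z(t) = 1/((-16)*(19 - 16)) + t = -1/16/3 + t = -1/16*⅓ + t = -1/48 + t)
√(z(C(18, -24)) - 422330) = √((-1/48 + (-7 - 24)) - 422330) = √((-1/48 - 31) - 422330) = √(-1489/48 - 422330) = √(-20273329/48) = I*√60819987/12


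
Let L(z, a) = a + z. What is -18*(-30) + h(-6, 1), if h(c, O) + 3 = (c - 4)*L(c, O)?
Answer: 587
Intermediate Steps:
h(c, O) = -3 + (-4 + c)*(O + c) (h(c, O) = -3 + (c - 4)*(O + c) = -3 + (-4 + c)*(O + c))
-18*(-30) + h(-6, 1) = -18*(-30) + (-3 - 4*1 - 4*(-6) - 6*(1 - 6)) = 540 + (-3 - 4 + 24 - 6*(-5)) = 540 + (-3 - 4 + 24 + 30) = 540 + 47 = 587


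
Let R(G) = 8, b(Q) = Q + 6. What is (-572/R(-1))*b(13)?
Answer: -2717/2 ≈ -1358.5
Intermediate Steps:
b(Q) = 6 + Q
(-572/R(-1))*b(13) = (-572/8)*(6 + 13) = -572/8*19 = -4*143/8*19 = -143/2*19 = -2717/2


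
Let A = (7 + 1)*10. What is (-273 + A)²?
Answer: 37249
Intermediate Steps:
A = 80 (A = 8*10 = 80)
(-273 + A)² = (-273 + 80)² = (-193)² = 37249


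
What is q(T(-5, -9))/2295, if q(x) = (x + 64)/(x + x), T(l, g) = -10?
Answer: -1/850 ≈ -0.0011765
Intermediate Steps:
q(x) = (64 + x)/(2*x) (q(x) = (64 + x)/((2*x)) = (64 + x)*(1/(2*x)) = (64 + x)/(2*x))
q(T(-5, -9))/2295 = ((½)*(64 - 10)/(-10))/2295 = ((½)*(-⅒)*54)*(1/2295) = -27/10*1/2295 = -1/850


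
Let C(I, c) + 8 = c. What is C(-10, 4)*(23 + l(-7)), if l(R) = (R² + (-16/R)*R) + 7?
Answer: -252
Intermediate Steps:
C(I, c) = -8 + c
l(R) = -9 + R² (l(R) = (R² - 16) + 7 = (-16 + R²) + 7 = -9 + R²)
C(-10, 4)*(23 + l(-7)) = (-8 + 4)*(23 + (-9 + (-7)²)) = -4*(23 + (-9 + 49)) = -4*(23 + 40) = -4*63 = -252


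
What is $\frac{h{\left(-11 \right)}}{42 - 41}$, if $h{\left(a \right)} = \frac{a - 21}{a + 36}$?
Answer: $- \frac{32}{25} \approx -1.28$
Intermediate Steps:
$h{\left(a \right)} = \frac{-21 + a}{36 + a}$
$\frac{h{\left(-11 \right)}}{42 - 41} = \frac{\frac{1}{36 - 11} \left(-21 - 11\right)}{42 - 41} = \frac{\frac{1}{25} \left(-32\right)}{1} = \frac{1}{25} \left(-32\right) 1 = \left(- \frac{32}{25}\right) 1 = - \frac{32}{25}$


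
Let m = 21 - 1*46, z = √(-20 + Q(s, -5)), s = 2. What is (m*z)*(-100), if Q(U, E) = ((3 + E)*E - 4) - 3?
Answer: 2500*I*√17 ≈ 10308.0*I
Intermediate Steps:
Q(U, E) = -7 + E*(3 + E) (Q(U, E) = (E*(3 + E) - 4) - 3 = (-4 + E*(3 + E)) - 3 = -7 + E*(3 + E))
z = I*√17 (z = √(-20 + (-7 + (-5)² + 3*(-5))) = √(-20 + (-7 + 25 - 15)) = √(-20 + 3) = √(-17) = I*√17 ≈ 4.1231*I)
m = -25 (m = 21 - 46 = -25)
(m*z)*(-100) = -25*I*√17*(-100) = 2500*I*√17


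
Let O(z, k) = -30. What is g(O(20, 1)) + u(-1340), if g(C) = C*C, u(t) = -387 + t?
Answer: -827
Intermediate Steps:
g(C) = C**2
g(O(20, 1)) + u(-1340) = (-30)**2 + (-387 - 1340) = 900 - 1727 = -827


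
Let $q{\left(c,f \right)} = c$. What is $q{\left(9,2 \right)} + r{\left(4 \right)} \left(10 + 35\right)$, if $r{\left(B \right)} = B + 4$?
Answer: $369$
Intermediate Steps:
$r{\left(B \right)} = 4 + B$
$q{\left(9,2 \right)} + r{\left(4 \right)} \left(10 + 35\right) = 9 + \left(4 + 4\right) \left(10 + 35\right) = 9 + 8 \cdot 45 = 9 + 360 = 369$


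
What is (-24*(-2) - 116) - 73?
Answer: -141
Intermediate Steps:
(-24*(-2) - 116) - 73 = (48 - 116) - 73 = -68 - 73 = -141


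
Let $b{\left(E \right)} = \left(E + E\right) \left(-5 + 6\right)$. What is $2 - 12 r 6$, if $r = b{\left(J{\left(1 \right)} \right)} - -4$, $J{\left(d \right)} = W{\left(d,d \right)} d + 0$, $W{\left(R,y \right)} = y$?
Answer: $-430$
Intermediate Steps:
$J{\left(d \right)} = d^{2}$ ($J{\left(d \right)} = d d + 0 = d^{2} + 0 = d^{2}$)
$b{\left(E \right)} = 2 E$ ($b{\left(E \right)} = 2 E 1 = 2 E$)
$r = 6$ ($r = 2 \cdot 1^{2} - -4 = 2 \cdot 1 + 4 = 2 + 4 = 6$)
$2 - 12 r 6 = 2 - 12 \cdot 6 \cdot 6 = 2 - 432 = -430$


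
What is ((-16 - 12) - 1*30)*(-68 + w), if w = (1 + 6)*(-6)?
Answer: 6380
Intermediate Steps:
w = -42 (w = 7*(-6) = -42)
((-16 - 12) - 1*30)*(-68 + w) = ((-16 - 12) - 1*30)*(-68 - 42) = (-28 - 30)*(-110) = -58*(-110) = 6380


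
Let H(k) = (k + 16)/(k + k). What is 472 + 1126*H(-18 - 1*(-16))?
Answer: -3469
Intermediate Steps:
H(k) = (16 + k)/(2*k) (H(k) = (16 + k)/((2*k)) = (16 + k)*(1/(2*k)) = (16 + k)/(2*k))
472 + 1126*H(-18 - 1*(-16)) = 472 + 1126*((16 + (-18 - 1*(-16)))/(2*(-18 - 1*(-16)))) = 472 + 1126*((16 + (-18 + 16))/(2*(-18 + 16))) = 472 + 1126*((½)*(16 - 2)/(-2)) = 472 + 1126*((½)*(-½)*14) = 472 + 1126*(-7/2) = 472 - 3941 = -3469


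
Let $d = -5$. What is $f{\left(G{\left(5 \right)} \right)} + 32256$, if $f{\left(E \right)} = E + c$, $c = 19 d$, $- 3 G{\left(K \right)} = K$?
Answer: $\frac{96478}{3} \approx 32159.0$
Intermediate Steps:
$G{\left(K \right)} = - \frac{K}{3}$
$c = -95$ ($c = 19 \left(-5\right) = -95$)
$f{\left(E \right)} = -95 + E$ ($f{\left(E \right)} = E - 95 = -95 + E$)
$f{\left(G{\left(5 \right)} \right)} + 32256 = \left(-95 - \frac{5}{3}\right) + 32256 = - \frac{290}{3} + 32256 = \frac{96478}{3}$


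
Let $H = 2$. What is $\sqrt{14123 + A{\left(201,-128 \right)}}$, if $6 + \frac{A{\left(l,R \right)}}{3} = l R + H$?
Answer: $i \sqrt{63073} \approx 251.14 i$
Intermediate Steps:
$A{\left(l,R \right)} = -12 + 3 R l$ ($A{\left(l,R \right)} = -18 + 3 \left(l R + 2\right) = -18 + 3 \left(R l + 2\right) = -18 + 3 \left(2 + R l\right) = -18 + \left(6 + 3 R l\right) = -12 + 3 R l$)
$\sqrt{14123 + A{\left(201,-128 \right)}} = \sqrt{14123 + \left(-12 + 3 \left(-128\right) 201\right)} = \sqrt{14123 - 77196} = \sqrt{-63073} = i \sqrt{63073}$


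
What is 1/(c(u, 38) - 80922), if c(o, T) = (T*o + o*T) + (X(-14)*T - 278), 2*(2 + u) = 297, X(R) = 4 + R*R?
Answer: -1/62466 ≈ -1.6009e-5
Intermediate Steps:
X(R) = 4 + R²
u = 293/2 (u = -2 + (½)*297 = -2 + 297/2 = 293/2 ≈ 146.50)
c(o, T) = -278 + 200*T + 2*T*o (c(o, T) = (T*o + o*T) + ((4 + (-14)²)*T - 278) = (T*o + T*o) + ((4 + 196)*T - 278) = 2*T*o + (200*T - 278) = 2*T*o + (-278 + 200*T) = -278 + 200*T + 2*T*o)
1/(c(u, 38) - 80922) = 1/((-278 + 200*38 + 2*38*(293/2)) - 80922) = 1/((-278 + 7600 + 11134) - 80922) = 1/(18456 - 80922) = 1/(-62466) = -1/62466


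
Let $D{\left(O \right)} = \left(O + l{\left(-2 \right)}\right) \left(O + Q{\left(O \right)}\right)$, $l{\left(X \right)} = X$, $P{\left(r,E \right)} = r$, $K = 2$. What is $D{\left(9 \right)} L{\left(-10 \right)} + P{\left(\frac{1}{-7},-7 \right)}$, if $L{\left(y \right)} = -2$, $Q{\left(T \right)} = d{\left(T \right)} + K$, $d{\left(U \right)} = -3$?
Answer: $- \frac{785}{7} \approx -112.14$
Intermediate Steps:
$Q{\left(T \right)} = -1$ ($Q{\left(T \right)} = -3 + 2 = -1$)
$D{\left(O \right)} = \left(-1 + O\right) \left(-2 + O\right)$ ($D{\left(O \right)} = \left(O - 2\right) \left(O - 1\right) = \left(-2 + O\right) \left(-1 + O\right) = \left(-1 + O\right) \left(-2 + O\right)$)
$D{\left(9 \right)} L{\left(-10 \right)} + P{\left(\frac{1}{-7},-7 \right)} = \left(2 + 9^{2} - 27\right) \left(-2\right) + \frac{1}{-7} = \left(2 + 81 - 27\right) \left(-2\right) - \frac{1}{7} = 56 \left(-2\right) - \frac{1}{7} = -112 - \frac{1}{7} = - \frac{785}{7}$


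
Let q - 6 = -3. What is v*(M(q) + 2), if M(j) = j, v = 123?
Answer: 615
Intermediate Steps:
q = 3 (q = 6 - 3 = 3)
v*(M(q) + 2) = 123*(3 + 2) = 123*5 = 615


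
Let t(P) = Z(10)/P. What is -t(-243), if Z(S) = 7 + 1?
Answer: 8/243 ≈ 0.032922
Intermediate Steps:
Z(S) = 8
t(P) = 8/P
-t(-243) = -8/(-243) = -8*(-1)/243 = -1*(-8/243) = 8/243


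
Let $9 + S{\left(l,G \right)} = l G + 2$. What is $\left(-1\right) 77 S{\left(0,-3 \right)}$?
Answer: $539$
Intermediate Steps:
$S{\left(l,G \right)} = -7 + G l$ ($S{\left(l,G \right)} = -9 + \left(l G + 2\right) = -9 + \left(G l + 2\right) = -9 + \left(2 + G l\right) = -7 + G l$)
$\left(-1\right) 77 S{\left(0,-3 \right)} = \left(-1\right) 77 \left(-7 - 0\right) = - 77 \left(-7 + 0\right) = \left(-77\right) \left(-7\right) = 539$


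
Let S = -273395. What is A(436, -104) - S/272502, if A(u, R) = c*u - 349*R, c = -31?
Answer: 6207868955/272502 ≈ 22781.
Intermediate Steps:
A(u, R) = -349*R - 31*u (A(u, R) = -31*u - 349*R = -349*R - 31*u)
A(436, -104) - S/272502 = (-349*(-104) - 31*436) - (-273395)/272502 = (36296 - 13516) - (-273395)/272502 = 22780 - 1*(-273395/272502) = 22780 + 273395/272502 = 6207868955/272502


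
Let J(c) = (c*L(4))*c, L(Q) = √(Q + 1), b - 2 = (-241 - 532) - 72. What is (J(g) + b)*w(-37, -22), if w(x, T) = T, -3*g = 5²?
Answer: 18546 - 13750*√5/9 ≈ 15130.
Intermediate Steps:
g = -25/3 (g = -⅓*5² = -⅓*25 = -25/3 ≈ -8.3333)
b = -843 (b = 2 + ((-241 - 532) - 72) = 2 + (-773 - 72) = 2 - 845 = -843)
L(Q) = √(1 + Q)
J(c) = √5*c² (J(c) = (c*√(1 + 4))*c = (c*√5)*c = √5*c²)
(J(g) + b)*w(-37, -22) = (√5*(-25/3)² - 843)*(-22) = (√5*(625/9) - 843)*(-22) = (625*√5/9 - 843)*(-22) = (-843 + 625*√5/9)*(-22) = 18546 - 13750*√5/9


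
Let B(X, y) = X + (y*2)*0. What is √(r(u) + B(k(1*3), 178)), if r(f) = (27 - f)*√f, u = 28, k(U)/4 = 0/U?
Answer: I*√2*7^(¼) ≈ 2.3003*I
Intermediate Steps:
k(U) = 0 (k(U) = 4*(0/U) = 4*0 = 0)
B(X, y) = X (B(X, y) = X + (2*y)*0 = X + 0 = X)
r(f) = √f*(27 - f)
√(r(u) + B(k(1*3), 178)) = √(√28*(27 - 1*28) + 0) = √((2*√7)*(27 - 28) + 0) = √((2*√7)*(-1) + 0) = √(-2*√7 + 0) = √(-2*√7) = I*√2*7^(¼)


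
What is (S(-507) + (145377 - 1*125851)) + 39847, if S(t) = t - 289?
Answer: 58577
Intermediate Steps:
S(t) = -289 + t
(S(-507) + (145377 - 1*125851)) + 39847 = ((-289 - 507) + (145377 - 1*125851)) + 39847 = (-796 + (145377 - 125851)) + 39847 = (-796 + 19526) + 39847 = 18730 + 39847 = 58577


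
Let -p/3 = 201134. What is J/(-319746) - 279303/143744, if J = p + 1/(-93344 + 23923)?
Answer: -89226809492603/1595349041607552 ≈ -0.055929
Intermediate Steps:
p = -603402 (p = -3*201134 = -603402)
J = -41888770243/69421 (J = -603402 + 1/(-93344 + 23923) = -603402 + 1/(-69421) = -603402 - 1/69421 = -41888770243/69421 ≈ -6.0340e+5)
J/(-319746) - 279303/143744 = -41888770243/69421/(-319746) - 279303/143744 = -41888770243/69421*(-1/319746) - 279303*1/143744 = 41888770243/22197087066 - 279303/143744 = -89226809492603/1595349041607552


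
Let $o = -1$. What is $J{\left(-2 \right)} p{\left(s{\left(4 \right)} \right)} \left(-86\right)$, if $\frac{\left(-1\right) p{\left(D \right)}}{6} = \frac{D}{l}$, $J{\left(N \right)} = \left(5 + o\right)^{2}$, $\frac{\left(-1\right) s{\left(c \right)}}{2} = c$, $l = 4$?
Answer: $-16512$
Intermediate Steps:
$s{\left(c \right)} = - 2 c$
$J{\left(N \right)} = 16$ ($J{\left(N \right)} = \left(5 - 1\right)^{2} = 4^{2} = 16$)
$p{\left(D \right)} = - \frac{3 D}{2}$ ($p{\left(D \right)} = - 6 \frac{D}{4} = - \frac{3 D}{2}$)
$J{\left(-2 \right)} p{\left(s{\left(4 \right)} \right)} \left(-86\right) = 16 \left(- \frac{3 \left(\left(-2\right) 4\right)}{2}\right) \left(-86\right) = 16 \left(\left(- \frac{3}{2}\right) \left(-8\right)\right) \left(-86\right) = 16 \cdot 12 \left(-86\right) = 192 \left(-86\right) = -16512$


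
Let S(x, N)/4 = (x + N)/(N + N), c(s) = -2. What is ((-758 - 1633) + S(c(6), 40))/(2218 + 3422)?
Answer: -23891/56400 ≈ -0.42360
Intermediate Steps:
S(x, N) = 2*(N + x)/N (S(x, N) = 4*((x + N)/(N + N)) = 4*((N + x)/((2*N))) = 4*((N + x)*(1/(2*N))) = 4*((N + x)/(2*N)) = 2*(N + x)/N)
((-758 - 1633) + S(c(6), 40))/(2218 + 3422) = ((-758 - 1633) + (2 + 2*(-2)/40))/(2218 + 3422) = (-2391 + (2 + 2*(-2)*(1/40)))/5640 = (-2391 + (2 - ⅒))*(1/5640) = (-2391 + 19/10)*(1/5640) = -23891/10*1/5640 = -23891/56400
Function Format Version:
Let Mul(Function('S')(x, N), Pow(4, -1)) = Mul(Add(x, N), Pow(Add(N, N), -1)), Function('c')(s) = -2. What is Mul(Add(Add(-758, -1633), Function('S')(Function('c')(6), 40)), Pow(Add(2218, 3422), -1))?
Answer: Rational(-23891, 56400) ≈ -0.42360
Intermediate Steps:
Function('S')(x, N) = Mul(2, Pow(N, -1), Add(N, x)) (Function('S')(x, N) = Mul(4, Mul(Add(x, N), Pow(Add(N, N), -1))) = Mul(4, Mul(Add(N, x), Pow(Mul(2, N), -1))) = Mul(4, Mul(Add(N, x), Mul(Rational(1, 2), Pow(N, -1)))) = Mul(4, Mul(Rational(1, 2), Pow(N, -1), Add(N, x))) = Mul(2, Pow(N, -1), Add(N, x)))
Mul(Add(Add(-758, -1633), Function('S')(Function('c')(6), 40)), Pow(Add(2218, 3422), -1)) = Mul(Add(Add(-758, -1633), Add(2, Mul(2, -2, Pow(40, -1)))), Pow(Add(2218, 3422), -1)) = Mul(Add(-2391, Add(2, Mul(2, -2, Rational(1, 40)))), Pow(5640, -1)) = Mul(Add(-2391, Add(2, Rational(-1, 10))), Rational(1, 5640)) = Mul(Add(-2391, Rational(19, 10)), Rational(1, 5640)) = Mul(Rational(-23891, 10), Rational(1, 5640)) = Rational(-23891, 56400)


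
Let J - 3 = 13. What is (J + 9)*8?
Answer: 200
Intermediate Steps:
J = 16 (J = 3 + 13 = 16)
(J + 9)*8 = (16 + 9)*8 = 25*8 = 200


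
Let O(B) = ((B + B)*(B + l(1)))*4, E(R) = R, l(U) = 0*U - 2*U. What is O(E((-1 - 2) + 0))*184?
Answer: 22080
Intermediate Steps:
l(U) = -2*U (l(U) = 0 - 2*U = -2*U)
O(B) = 8*B*(-2 + B) (O(B) = ((B + B)*(B - 2*1))*4 = ((2*B)*(B - 2))*4 = ((2*B)*(-2 + B))*4 = (2*B*(-2 + B))*4 = 8*B*(-2 + B))
O(E((-1 - 2) + 0))*184 = (8*((-1 - 2) + 0)*(-2 + ((-1 - 2) + 0)))*184 = (8*(-3 + 0)*(-2 + (-3 + 0)))*184 = (8*(-3)*(-2 - 3))*184 = (8*(-3)*(-5))*184 = 120*184 = 22080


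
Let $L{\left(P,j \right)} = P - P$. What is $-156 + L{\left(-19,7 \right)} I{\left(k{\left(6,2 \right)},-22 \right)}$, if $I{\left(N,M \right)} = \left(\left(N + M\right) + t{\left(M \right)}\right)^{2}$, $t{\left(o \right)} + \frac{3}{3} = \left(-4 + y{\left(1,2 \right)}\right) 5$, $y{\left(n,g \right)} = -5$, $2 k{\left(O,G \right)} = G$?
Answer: $-156$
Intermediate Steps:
$k{\left(O,G \right)} = \frac{G}{2}$
$t{\left(o \right)} = -46$ ($t{\left(o \right)} = -1 + \left(-4 - 5\right) 5 = -1 - 45 = -46$)
$L{\left(P,j \right)} = 0$
$I{\left(N,M \right)} = \left(-46 + M + N\right)^{2}$ ($I{\left(N,M \right)} = \left(\left(N + M\right) - 46\right)^{2} = \left(\left(M + N\right) - 46\right)^{2} = \left(-46 + M + N\right)^{2}$)
$-156 + L{\left(-19,7 \right)} I{\left(k{\left(6,2 \right)},-22 \right)} = -156 + 0 \left(-46 - 22 + \frac{1}{2} \cdot 2\right)^{2} = -156 + 0 \left(-46 - 22 + 1\right)^{2} = -156 + 0 \left(-67\right)^{2} = -156 + 0 \cdot 4489 = -156 + 0 = -156$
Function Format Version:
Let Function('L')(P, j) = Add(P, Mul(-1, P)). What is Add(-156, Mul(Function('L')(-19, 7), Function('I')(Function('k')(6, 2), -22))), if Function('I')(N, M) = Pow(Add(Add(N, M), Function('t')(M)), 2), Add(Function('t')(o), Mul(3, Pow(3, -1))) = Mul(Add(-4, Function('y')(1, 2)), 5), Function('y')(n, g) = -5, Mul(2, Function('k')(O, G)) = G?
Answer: -156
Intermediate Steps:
Function('k')(O, G) = Mul(Rational(1, 2), G)
Function('t')(o) = -46 (Function('t')(o) = Add(-1, Mul(Add(-4, -5), 5)) = Add(-1, Mul(-9, 5)) = Add(-1, -45) = -46)
Function('L')(P, j) = 0
Function('I')(N, M) = Pow(Add(-46, M, N), 2) (Function('I')(N, M) = Pow(Add(Add(N, M), -46), 2) = Pow(Add(Add(M, N), -46), 2) = Pow(Add(-46, M, N), 2))
Add(-156, Mul(Function('L')(-19, 7), Function('I')(Function('k')(6, 2), -22))) = Add(-156, Mul(0, Pow(Add(-46, -22, Mul(Rational(1, 2), 2)), 2))) = Add(-156, Mul(0, Pow(Add(-46, -22, 1), 2))) = Add(-156, Mul(0, Pow(-67, 2))) = Add(-156, Mul(0, 4489)) = Add(-156, 0) = -156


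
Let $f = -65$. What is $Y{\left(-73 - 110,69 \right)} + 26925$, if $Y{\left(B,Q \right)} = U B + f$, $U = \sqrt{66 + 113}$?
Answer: $26860 - 183 \sqrt{179} \approx 24412.0$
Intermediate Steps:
$U = \sqrt{179} \approx 13.379$
$Y{\left(B,Q \right)} = -65 + B \sqrt{179}$ ($Y{\left(B,Q \right)} = \sqrt{179} B - 65 = B \sqrt{179} - 65 = -65 + B \sqrt{179}$)
$Y{\left(-73 - 110,69 \right)} + 26925 = \left(-65 + \left(-73 - 110\right) \sqrt{179}\right) + 26925 = \left(-65 - 183 \sqrt{179}\right) + 26925 = 26860 - 183 \sqrt{179}$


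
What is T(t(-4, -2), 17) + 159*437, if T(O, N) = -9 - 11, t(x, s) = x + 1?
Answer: 69463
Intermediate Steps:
t(x, s) = 1 + x
T(O, N) = -20
T(t(-4, -2), 17) + 159*437 = -20 + 159*437 = -20 + 69483 = 69463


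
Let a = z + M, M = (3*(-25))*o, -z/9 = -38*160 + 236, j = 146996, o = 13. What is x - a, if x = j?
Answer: 95375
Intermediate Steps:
x = 146996
z = 52596 (z = -9*(-38*160 + 236) = -9*(-6080 + 236) = -9*(-5844) = 52596)
M = -975 (M = (3*(-25))*13 = -75*13 = -975)
a = 51621 (a = 52596 - 975 = 51621)
x - a = 146996 - 1*51621 = 146996 - 51621 = 95375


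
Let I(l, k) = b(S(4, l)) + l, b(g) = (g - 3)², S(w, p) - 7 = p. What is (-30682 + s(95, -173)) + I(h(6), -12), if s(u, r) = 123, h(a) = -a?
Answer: -30561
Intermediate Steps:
S(w, p) = 7 + p
b(g) = (-3 + g)²
I(l, k) = l + (4 + l)² (I(l, k) = (-3 + (7 + l))² + l = (4 + l)² + l = l + (4 + l)²)
(-30682 + s(95, -173)) + I(h(6), -12) = (-30682 + 123) + (-1*6 + (4 - 1*6)²) = -30559 + (-6 + (4 - 6)²) = -30559 + (-6 + (-2)²) = -30559 + (-6 + 4) = -30559 - 2 = -30561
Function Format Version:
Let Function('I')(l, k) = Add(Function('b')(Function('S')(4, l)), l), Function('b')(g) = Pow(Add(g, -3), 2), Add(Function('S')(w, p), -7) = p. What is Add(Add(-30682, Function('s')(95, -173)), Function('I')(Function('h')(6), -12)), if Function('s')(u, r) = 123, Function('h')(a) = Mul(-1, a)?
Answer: -30561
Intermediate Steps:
Function('S')(w, p) = Add(7, p)
Function('b')(g) = Pow(Add(-3, g), 2)
Function('I')(l, k) = Add(l, Pow(Add(4, l), 2)) (Function('I')(l, k) = Add(Pow(Add(-3, Add(7, l)), 2), l) = Add(Pow(Add(4, l), 2), l) = Add(l, Pow(Add(4, l), 2)))
Add(Add(-30682, Function('s')(95, -173)), Function('I')(Function('h')(6), -12)) = Add(Add(-30682, 123), Add(Mul(-1, 6), Pow(Add(4, Mul(-1, 6)), 2))) = Add(-30559, Add(-6, Pow(Add(4, -6), 2))) = Add(-30559, Add(-6, Pow(-2, 2))) = Add(-30559, Add(-6, 4)) = Add(-30559, -2) = -30561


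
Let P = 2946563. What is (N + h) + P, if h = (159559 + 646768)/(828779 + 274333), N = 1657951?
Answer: 5079295453895/1103112 ≈ 4.6045e+6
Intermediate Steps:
h = 806327/1103112 ≈ 0.73096
(N + h) + P = (1657951 + 806327/1103112) + 2946563 = 1828906449839/1103112 + 2946563 = 5079295453895/1103112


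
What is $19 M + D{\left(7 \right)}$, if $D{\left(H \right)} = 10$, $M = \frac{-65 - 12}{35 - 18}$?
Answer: $- \frac{1293}{17} \approx -76.059$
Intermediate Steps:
$M = - \frac{77}{17} \approx -4.5294$
$19 M + D{\left(7 \right)} = 19 \left(- \frac{77}{17}\right) + 10 = - \frac{1463}{17} + 10 = - \frac{1293}{17}$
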